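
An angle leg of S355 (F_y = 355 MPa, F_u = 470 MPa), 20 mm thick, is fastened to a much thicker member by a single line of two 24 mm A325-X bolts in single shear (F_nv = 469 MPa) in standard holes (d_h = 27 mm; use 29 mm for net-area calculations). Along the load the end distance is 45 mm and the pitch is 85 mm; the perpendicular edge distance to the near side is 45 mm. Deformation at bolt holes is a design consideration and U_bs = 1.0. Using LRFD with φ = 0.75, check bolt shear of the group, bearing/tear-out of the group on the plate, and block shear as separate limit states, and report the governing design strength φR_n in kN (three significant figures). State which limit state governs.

Bolt shear: A_b = π·24²/4 = 452.4 mm²; R_n = 469 × 452.4 × 2 × 1 / 1000 = 424.3 kN → 0.75 × 424.3 = 318 kN.
Bearing: edge l_c = 31.5, r_n = 355.3 kN; interior l_c = 58, r_n = 541.4 kN; R_n = 355.3 + 1·541.4 = 896.8 kN → 673 kN.
Block shear: A_gv = 2600, A_nv = 1730, A_nt = 610 mm²; R_n = min(0.6F_uA_nv, 0.6F_yA_gv) + U_bs·F_u·A_nt = 774.6 kN → 581 kN.
Bolt shear governs: 318 kN.

318 kN (bolt shear governs)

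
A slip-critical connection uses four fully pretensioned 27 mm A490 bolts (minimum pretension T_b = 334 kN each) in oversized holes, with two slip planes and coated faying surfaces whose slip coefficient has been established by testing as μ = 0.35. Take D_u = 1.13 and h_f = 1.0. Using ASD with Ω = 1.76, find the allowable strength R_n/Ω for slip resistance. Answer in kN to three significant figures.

600 kN

R_n = μ · D_u · h_f · T_b · n_s · n_b = 0.35 × 1.13 × 1.0 × 334 × 2 × 4 = 1057 kN.
Allowable strength R_n/Ω = 1057 / 1.76 = 600 kN.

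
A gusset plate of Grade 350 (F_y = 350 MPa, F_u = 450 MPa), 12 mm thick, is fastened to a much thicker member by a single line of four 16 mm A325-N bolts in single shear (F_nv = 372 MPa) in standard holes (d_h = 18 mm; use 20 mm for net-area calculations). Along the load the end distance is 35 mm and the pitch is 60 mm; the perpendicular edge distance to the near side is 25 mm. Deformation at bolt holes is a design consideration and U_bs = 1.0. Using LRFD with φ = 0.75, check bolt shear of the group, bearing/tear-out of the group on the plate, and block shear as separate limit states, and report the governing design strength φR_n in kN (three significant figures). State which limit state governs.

224 kN (bolt shear governs)

Bolt shear: A_b = π·16²/4 = 201.1 mm²; R_n = 372 × 201.1 × 4 × 1 / 1000 = 299.2 kN → 0.75 × 299.2 = 224 kN.
Bearing: edge l_c = 26, r_n = 168.5 kN; interior l_c = 42, r_n = 207.4 kN; R_n = 168.5 + 3·207.4 = 790.6 kN → 593 kN.
Block shear: A_gv = 2580, A_nv = 1740, A_nt = 180 mm²; R_n = min(0.6F_uA_nv, 0.6F_yA_gv) + U_bs·F_u·A_nt = 550.8 kN → 413 kN.
Bolt shear governs: 224 kN.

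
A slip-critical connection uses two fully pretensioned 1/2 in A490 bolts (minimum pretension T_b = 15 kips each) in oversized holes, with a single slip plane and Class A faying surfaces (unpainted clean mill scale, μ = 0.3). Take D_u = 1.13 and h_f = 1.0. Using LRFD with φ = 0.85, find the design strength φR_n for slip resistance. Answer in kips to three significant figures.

R_n = μ · D_u · h_f · T_b · n_s · n_b = 0.3 × 1.13 × 1.0 × 15 × 1 × 2 = 10.17 kips.
Design strength φR_n = 0.85 × 10.17 = 8.64 kips.

8.64 kips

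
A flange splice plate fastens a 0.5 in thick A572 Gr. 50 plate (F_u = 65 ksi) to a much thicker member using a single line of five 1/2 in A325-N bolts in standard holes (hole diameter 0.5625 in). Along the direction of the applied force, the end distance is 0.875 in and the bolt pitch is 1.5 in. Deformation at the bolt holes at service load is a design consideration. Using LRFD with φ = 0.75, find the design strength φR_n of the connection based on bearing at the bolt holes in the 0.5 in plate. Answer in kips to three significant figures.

127 kips

Per bolt r_n = 1.2 l_c t F_u ≤ 2.4 d t F_u; upper limit = 2.4 × 0.5 × 0.5 × 65 = 39 kips.
Edge bolt: l_c = 0.875 − 0.5625/2 = 0.5938 in → 1.2 × 0.5938 × 0.5 × 65 = 23.16 → r_n = 23.16 kips.
Interior bolts: l_c = 1.5 − 0.5625 = 0.9375 in → 1.2 × 0.9375 × 0.5 × 65 = 36.56 → r_n = 36.56 kips.
R_n = 1 × 23.16 + 4 × 36.56 = 169.4 kips.
Design strength φR_n = 0.75 × 169.4 = 127 kips.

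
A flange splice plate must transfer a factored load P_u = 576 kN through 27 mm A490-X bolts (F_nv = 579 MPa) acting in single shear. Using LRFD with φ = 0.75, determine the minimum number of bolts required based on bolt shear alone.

A_b = π·27²/4 = 572.6 mm².
Per-bolt design strength φR_n = 0.75 × 579 × 572.6 × 1 / 1000 = 248.6 kN.
n ≥ 576 / 248.6 = 2.317 → use 3 bolts.

3 bolts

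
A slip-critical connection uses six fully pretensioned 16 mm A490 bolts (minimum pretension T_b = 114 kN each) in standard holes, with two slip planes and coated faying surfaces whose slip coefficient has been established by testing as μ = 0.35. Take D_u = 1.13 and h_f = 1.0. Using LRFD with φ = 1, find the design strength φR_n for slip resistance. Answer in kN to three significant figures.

R_n = μ · D_u · h_f · T_b · n_s · n_b = 0.35 × 1.13 × 1.0 × 114 × 2 × 6 = 541 kN.
Design strength φR_n = 1 × 541 = 541 kN.

541 kN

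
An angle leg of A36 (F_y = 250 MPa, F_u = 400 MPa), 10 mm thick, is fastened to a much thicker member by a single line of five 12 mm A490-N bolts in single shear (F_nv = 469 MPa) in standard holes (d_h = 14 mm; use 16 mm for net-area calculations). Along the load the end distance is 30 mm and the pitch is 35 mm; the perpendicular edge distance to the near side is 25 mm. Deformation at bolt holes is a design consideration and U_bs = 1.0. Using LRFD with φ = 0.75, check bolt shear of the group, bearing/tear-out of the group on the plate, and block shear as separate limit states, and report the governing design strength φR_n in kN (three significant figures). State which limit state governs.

199 kN (bolt shear governs)

Bolt shear: A_b = π·12²/4 = 113.1 mm²; R_n = 469 × 113.1 × 5 × 1 / 1000 = 265.2 kN → 0.75 × 265.2 = 199 kN.
Bearing: edge l_c = 23, r_n = 110.4 kN; interior l_c = 21, r_n = 100.8 kN; R_n = 110.4 + 4·100.8 = 513.6 kN → 385 kN.
Block shear: A_gv = 1700, A_nv = 980, A_nt = 170 mm²; R_n = min(0.6F_uA_nv, 0.6F_yA_gv) + U_bs·F_u·A_nt = 303.2 kN → 227 kN.
Bolt shear governs: 199 kN.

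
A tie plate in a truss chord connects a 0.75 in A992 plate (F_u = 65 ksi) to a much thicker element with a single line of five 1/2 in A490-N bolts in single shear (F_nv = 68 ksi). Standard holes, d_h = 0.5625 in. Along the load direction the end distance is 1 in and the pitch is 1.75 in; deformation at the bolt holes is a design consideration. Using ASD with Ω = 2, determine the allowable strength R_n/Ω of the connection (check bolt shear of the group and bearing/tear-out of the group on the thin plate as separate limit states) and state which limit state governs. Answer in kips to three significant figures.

33.4 kips (bolt shear governs)

Bolt shear: A_b = π·0.5²/4 = 0.1963 in²; R_n = 68 × 0.1963 × 5 × 1 = 66.76 kips → 66.76 / 2 = 33.4 kips.
Bearing (1.2 l_c t F_u ≤ 2.4 d t F_u): upper limit = 2.4·0.5·0.75·65 = 58.5 kips.
  Edge l_c = 1 − 0.5625/2 = 0.7188 → r_n = 42.05 kips; interior l_c = 1.75 − 0.5625 = 1.188 → r_n = 58.5 kips.
  R_n,bearing = 1·42.05 + 4·58.5 = 276 kips → 276 / 2 = 138 kips.
Bolt shear governs: 33.4 kips.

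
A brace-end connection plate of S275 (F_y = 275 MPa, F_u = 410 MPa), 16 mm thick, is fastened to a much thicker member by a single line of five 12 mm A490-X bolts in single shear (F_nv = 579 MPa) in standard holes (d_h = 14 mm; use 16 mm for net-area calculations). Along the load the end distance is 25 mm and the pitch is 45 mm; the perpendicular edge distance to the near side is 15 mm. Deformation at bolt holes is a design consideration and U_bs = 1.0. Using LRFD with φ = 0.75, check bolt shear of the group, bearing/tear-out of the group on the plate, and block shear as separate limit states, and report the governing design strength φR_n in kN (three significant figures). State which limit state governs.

Bolt shear: A_b = π·12²/4 = 113.1 mm²; R_n = 579 × 113.1 × 5 × 1 / 1000 = 327.4 kN → 0.75 × 327.4 = 246 kN.
Bearing: edge l_c = 18, r_n = 141.7 kN; interior l_c = 31, r_n = 188.9 kN; R_n = 141.7 + 4·188.9 = 897.4 kN → 673 kN.
Block shear: A_gv = 3280, A_nv = 2128, A_nt = 112 mm²; R_n = min(0.6F_uA_nv, 0.6F_yA_gv) + U_bs·F_u·A_nt = 569.4 kN → 427 kN.
Bolt shear governs: 246 kN.

246 kN (bolt shear governs)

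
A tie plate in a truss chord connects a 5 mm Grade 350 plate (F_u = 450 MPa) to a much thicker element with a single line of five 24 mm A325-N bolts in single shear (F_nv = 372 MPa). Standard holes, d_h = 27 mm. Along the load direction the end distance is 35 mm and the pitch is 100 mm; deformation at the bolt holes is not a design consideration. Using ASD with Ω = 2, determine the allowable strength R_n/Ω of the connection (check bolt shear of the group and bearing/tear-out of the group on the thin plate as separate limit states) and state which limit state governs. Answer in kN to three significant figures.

Bolt shear: A_b = π·24²/4 = 452.4 mm²; R_n = 372 × 452.4 × 5 × 1 / 1000 = 841.4 kN → 841.4 / 2 = 421 kN.
Bearing (1.5 l_c t F_u ≤ 3.0 d t F_u): upper limit = 3.0·24·5·450 / 1000 = 162 kN.
  Edge l_c = 35 − 27/2 = 21.5 → r_n = 72.56 kN; interior l_c = 100 − 27 = 73 → r_n = 162 kN.
  R_n,bearing = 1·72.56 + 4·162 = 720.6 kN → 720.6 / 2 = 360 kN.
Bearing governs: 360 kN.

360 kN (bearing governs)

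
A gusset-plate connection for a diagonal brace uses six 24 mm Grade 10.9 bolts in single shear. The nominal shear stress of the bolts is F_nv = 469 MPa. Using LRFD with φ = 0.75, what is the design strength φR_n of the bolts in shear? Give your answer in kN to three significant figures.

A_b = π × 24² / 4 = 452.4 mm².
R_n = F_nv · A_b · n · n_s = 469 × 452.4 × 6 × 1 / 1000 = 1273 kN.
Design strength φR_n = 0.75 × 1273 = 955 kN.

955 kN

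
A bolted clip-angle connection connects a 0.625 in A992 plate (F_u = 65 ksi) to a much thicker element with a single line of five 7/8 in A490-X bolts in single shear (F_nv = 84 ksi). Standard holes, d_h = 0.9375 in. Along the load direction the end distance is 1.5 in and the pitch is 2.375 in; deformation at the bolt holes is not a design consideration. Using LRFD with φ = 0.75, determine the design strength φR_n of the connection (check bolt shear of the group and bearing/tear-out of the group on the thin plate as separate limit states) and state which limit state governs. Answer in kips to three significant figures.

Bolt shear: A_b = π·0.875²/4 = 0.6013 in²; R_n = 84 × 0.6013 × 5 × 1 = 252.6 kips → 0.75 × 252.6 = 189 kips.
Bearing (1.5 l_c t F_u ≤ 3.0 d t F_u): upper limit = 3.0·0.875·0.625·65 = 106.6 kips.
  Edge l_c = 1.5 − 0.9375/2 = 1.031 → r_n = 62.84 kips; interior l_c = 2.375 − 0.9375 = 1.438 → r_n = 87.6 kips.
  R_n,bearing = 1·62.84 + 4·87.6 = 413.2 kips → 0.75 × 413.2 = 310 kips.
Bolt shear governs: 189 kips.

189 kips (bolt shear governs)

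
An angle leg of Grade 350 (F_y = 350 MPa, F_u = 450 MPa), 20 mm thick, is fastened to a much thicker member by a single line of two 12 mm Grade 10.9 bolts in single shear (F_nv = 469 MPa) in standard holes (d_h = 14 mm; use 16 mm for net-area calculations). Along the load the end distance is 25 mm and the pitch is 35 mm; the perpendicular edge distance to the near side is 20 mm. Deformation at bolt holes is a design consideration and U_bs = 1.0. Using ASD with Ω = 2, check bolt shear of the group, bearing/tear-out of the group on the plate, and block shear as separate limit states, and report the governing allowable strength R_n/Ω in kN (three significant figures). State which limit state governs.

53 kN (bolt shear governs)

Bolt shear: A_b = π·12²/4 = 113.1 mm²; R_n = 469 × 113.1 × 2 × 1 / 1000 = 106.1 kN → 106.1 / 2 = 53 kN.
Bearing: edge l_c = 18, r_n = 194.4 kN; interior l_c = 21, r_n = 226.8 kN; R_n = 194.4 + 1·226.8 = 421.2 kN → 211 kN.
Block shear: A_gv = 1200, A_nv = 720, A_nt = 240 mm²; R_n = min(0.6F_uA_nv, 0.6F_yA_gv) + U_bs·F_u·A_nt = 302.4 kN → 151 kN.
Bolt shear governs: 53 kN.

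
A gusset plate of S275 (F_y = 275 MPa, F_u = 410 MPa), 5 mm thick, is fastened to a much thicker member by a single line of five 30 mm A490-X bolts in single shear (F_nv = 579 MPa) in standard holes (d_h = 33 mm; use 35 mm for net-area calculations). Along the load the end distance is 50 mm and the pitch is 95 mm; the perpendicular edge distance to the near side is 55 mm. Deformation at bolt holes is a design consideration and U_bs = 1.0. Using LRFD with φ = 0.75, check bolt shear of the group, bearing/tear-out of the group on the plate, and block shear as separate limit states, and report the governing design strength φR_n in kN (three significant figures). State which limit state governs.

309 kN (block shear governs)

Bolt shear: A_b = π·30²/4 = 706.9 mm²; R_n = 579 × 706.9 × 5 × 1 / 1000 = 2046 kN → 0.75 × 2046 = 1530 kN.
Bearing: edge l_c = 33.5, r_n = 82.41 kN; interior l_c = 62, r_n = 147.6 kN; R_n = 82.41 + 4·147.6 = 672.8 kN → 505 kN.
Block shear: A_gv = 2150, A_nv = 1362, A_nt = 187.5 mm²; R_n = min(0.6F_uA_nv, 0.6F_yA_gv) + U_bs·F_u·A_nt = 412.1 kN → 309 kN.
Block shear governs: 309 kN.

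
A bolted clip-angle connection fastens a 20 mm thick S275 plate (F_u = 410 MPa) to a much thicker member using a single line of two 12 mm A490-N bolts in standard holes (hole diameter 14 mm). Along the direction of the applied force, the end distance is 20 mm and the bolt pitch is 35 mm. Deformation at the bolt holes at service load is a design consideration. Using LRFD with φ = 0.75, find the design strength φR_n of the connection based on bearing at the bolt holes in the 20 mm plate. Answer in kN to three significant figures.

Per bolt r_n = 1.2 l_c t F_u ≤ 2.4 d t F_u; upper limit = 2.4 × 12 × 20 × 410 / 1000 = 236.2 kN.
Edge bolt: l_c = 20 − 14/2 = 13 mm → 1.2 × 13 × 20 × 410 / 1000 = 127.9 → r_n = 127.9 kN.
Interior bolts: l_c = 35 − 14 = 21 mm → 1.2 × 21 × 20 × 410 / 1000 = 206.6 → r_n = 206.6 kN.
R_n = 1 × 127.9 + 1 × 206.6 = 334.6 kN.
Design strength φR_n = 0.75 × 334.6 = 251 kN.

251 kN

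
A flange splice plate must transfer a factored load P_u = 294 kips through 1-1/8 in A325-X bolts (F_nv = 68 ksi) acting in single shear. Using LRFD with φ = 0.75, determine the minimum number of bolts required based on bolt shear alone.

6 bolts

A_b = π·1.125²/4 = 0.994 in².
Per-bolt design strength φR_n = 0.75 × 68 × 0.994 × 1 = 50.69 kips.
n ≥ 294 / 50.69 = 5.799 → use 6 bolts.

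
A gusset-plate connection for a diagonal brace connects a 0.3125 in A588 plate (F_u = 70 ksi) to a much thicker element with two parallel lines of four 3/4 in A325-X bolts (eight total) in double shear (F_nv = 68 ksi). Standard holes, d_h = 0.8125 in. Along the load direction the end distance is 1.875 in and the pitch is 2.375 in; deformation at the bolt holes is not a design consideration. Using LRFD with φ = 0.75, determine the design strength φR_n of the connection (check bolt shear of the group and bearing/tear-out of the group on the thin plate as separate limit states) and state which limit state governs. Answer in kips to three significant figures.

294 kips (bearing governs)

Bolt shear: A_b = π·0.75²/4 = 0.4418 in²; R_n = 68 × 0.4418 × 8 × 2 = 480.7 kips → 0.75 × 480.7 = 360 kips.
Bearing (1.5 l_c t F_u ≤ 3.0 d t F_u): upper limit = 3.0·0.75·0.3125·70 = 49.22 kips.
  Edge l_c = 1.875 − 0.8125/2 = 1.469 → r_n = 48.19 kips; interior l_c = 2.375 − 0.8125 = 1.562 → r_n = 49.22 kips.
  R_n,bearing = 2·48.19 + 6·49.22 = 391.7 kips → 0.75 × 391.7 = 294 kips.
Bearing governs: 294 kips.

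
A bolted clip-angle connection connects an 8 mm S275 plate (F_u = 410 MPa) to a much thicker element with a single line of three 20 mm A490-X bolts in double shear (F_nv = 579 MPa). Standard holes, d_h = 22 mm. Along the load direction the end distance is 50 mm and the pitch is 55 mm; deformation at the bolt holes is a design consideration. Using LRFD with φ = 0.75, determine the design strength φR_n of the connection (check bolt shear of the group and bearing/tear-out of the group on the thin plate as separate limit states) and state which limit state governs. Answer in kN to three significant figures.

Bolt shear: A_b = π·20²/4 = 314.2 mm²; R_n = 579 × 314.2 × 3 × 2 / 1000 = 1091 kN → 0.75 × 1091 = 819 kN.
Bearing (1.2 l_c t F_u ≤ 2.4 d t F_u): upper limit = 2.4·20·8·410 / 1000 = 157.4 kN.
  Edge l_c = 50 − 22/2 = 39 → r_n = 153.5 kN; interior l_c = 55 − 22 = 33 → r_n = 129.9 kN.
  R_n,bearing = 1·153.5 + 2·129.9 = 413.3 kN → 0.75 × 413.3 = 310 kN.
Bearing governs: 310 kN.

310 kN (bearing governs)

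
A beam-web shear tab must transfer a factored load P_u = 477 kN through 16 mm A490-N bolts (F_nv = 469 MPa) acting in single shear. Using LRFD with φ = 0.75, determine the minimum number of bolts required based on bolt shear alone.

7 bolts

A_b = π·16²/4 = 201.1 mm².
Per-bolt design strength φR_n = 0.75 × 469 × 201.1 × 1 / 1000 = 70.72 kN.
n ≥ 477 / 70.72 = 6.745 → use 7 bolts.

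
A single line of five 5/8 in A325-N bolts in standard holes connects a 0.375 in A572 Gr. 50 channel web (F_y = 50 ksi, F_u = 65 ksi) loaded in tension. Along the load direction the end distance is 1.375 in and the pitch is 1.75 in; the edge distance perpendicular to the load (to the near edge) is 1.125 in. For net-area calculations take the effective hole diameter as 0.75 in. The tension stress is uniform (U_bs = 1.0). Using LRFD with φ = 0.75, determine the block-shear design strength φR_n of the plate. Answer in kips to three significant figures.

68.6 kips

Shear plane L_v = 1.375 + 4·1.75 = 8.375 in; A_gv = 8.375 × 0.375 = 3.141 in².
A_nv = (8.375 − 4.5·0.75) × 0.375 = 1.875 in².
A_nt = (1.125 − 0.5·0.75) × 0.375 = 0.2812 in².
0.6 F_u A_nv = 73.12 kips; 0.6 F_y A_gv = 94.22 kips → shear rupture governs the shear term.
R_n = 73.12 + 1.0 × 65 × 0.2812 = 91.41 kips.
Design strength φR_n = 0.75 × 91.41 = 68.6 kips.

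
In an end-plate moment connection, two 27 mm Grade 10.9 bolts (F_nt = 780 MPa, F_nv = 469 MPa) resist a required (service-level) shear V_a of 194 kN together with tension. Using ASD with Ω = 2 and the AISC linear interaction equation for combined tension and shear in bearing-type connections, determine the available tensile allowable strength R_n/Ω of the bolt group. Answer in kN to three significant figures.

A_b = π·27²/4 = 572.6 mm²; f_rv = 194 × 1000 / (2 × 572.6) = 169.4 MPa.
F'_nt = 1.3 F_nt − (Ω F_nt / F_nv) f_rv = 1.3·780 − (2·780/469)·169.4 = 450.5 MPa, capped at F_nt → F'_nt = 450.5 MPa.
R_n = F'_nt · A_b · n = 450.5 × 572.6 × 2 / 1000 = 515.9 kN.
Allowable strength R_n/Ω = 515.9 / 2 = 258 kN.

258 kN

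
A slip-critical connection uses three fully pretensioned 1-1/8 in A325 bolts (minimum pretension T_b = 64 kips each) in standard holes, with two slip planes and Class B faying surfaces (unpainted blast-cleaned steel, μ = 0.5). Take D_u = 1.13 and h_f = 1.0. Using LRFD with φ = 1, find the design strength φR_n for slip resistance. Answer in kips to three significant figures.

R_n = μ · D_u · h_f · T_b · n_s · n_b = 0.5 × 1.13 × 1.0 × 64 × 2 × 3 = 217 kips.
Design strength φR_n = 1 × 217 = 217 kips.

217 kips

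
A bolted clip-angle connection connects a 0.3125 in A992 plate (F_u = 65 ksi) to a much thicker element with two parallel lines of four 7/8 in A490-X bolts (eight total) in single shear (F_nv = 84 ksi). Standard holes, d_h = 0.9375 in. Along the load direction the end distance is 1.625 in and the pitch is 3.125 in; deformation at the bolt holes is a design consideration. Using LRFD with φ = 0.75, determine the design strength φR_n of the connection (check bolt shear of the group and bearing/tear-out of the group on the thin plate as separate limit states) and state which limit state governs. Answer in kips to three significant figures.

Bolt shear: A_b = π·0.875²/4 = 0.6013 in²; R_n = 84 × 0.6013 × 8 × 1 = 404.1 kips → 0.75 × 404.1 = 303 kips.
Bearing (1.2 l_c t F_u ≤ 2.4 d t F_u): upper limit = 2.4·0.875·0.3125·65 = 42.66 kips.
  Edge l_c = 1.625 − 0.9375/2 = 1.156 → r_n = 28.18 kips; interior l_c = 3.125 − 0.9375 = 2.188 → r_n = 42.66 kips.
  R_n,bearing = 2·28.18 + 6·42.66 = 312.3 kips → 0.75 × 312.3 = 234 kips.
Bearing governs: 234 kips.

234 kips (bearing governs)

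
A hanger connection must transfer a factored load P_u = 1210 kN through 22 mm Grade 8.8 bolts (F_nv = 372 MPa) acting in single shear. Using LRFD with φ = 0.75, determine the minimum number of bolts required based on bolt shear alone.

A_b = π·22²/4 = 380.1 mm².
Per-bolt design strength φR_n = 0.75 × 372 × 380.1 × 1 / 1000 = 106.1 kN.
n ≥ 1210 / 106.1 = 11.41 → use 12 bolts.

12 bolts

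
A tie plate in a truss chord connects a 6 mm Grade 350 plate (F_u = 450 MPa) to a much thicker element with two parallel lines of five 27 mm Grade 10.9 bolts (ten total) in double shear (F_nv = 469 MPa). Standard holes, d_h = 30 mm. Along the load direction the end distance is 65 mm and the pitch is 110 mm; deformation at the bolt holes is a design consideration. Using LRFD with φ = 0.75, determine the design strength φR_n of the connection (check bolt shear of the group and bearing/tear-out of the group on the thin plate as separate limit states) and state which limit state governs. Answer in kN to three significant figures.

1290 kN (bearing governs)

Bolt shear: A_b = π·27²/4 = 572.6 mm²; R_n = 469 × 572.6 × 10 × 2 / 1000 = 5371 kN → 0.75 × 5371 = 4030 kN.
Bearing (1.2 l_c t F_u ≤ 2.4 d t F_u): upper limit = 2.4·27·6·450 / 1000 = 175 kN.
  Edge l_c = 65 − 30/2 = 50 → r_n = 162 kN; interior l_c = 110 − 30 = 80 → r_n = 175 kN.
  R_n,bearing = 2·162 + 8·175 = 1724 kN → 0.75 × 1724 = 1290 kN.
Bearing governs: 1290 kN.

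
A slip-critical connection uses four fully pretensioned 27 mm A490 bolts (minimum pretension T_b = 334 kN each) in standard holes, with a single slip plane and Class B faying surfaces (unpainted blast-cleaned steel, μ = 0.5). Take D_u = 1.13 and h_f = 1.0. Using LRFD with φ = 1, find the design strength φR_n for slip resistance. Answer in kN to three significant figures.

755 kN

R_n = μ · D_u · h_f · T_b · n_s · n_b = 0.5 × 1.13 × 1.0 × 334 × 1 × 4 = 754.8 kN.
Design strength φR_n = 1 × 754.8 = 755 kN.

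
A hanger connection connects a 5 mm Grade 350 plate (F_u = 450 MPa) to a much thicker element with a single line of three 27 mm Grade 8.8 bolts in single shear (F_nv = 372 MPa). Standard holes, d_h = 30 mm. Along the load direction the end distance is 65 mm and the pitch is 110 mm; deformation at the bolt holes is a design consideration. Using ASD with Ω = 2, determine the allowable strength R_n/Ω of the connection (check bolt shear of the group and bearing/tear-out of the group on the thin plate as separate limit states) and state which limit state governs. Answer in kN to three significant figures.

213 kN (bearing governs)

Bolt shear: A_b = π·27²/4 = 572.6 mm²; R_n = 372 × 572.6 × 3 × 1 / 1000 = 639 kN → 639 / 2 = 319 kN.
Bearing (1.2 l_c t F_u ≤ 2.4 d t F_u): upper limit = 2.4·27·5·450 / 1000 = 145.8 kN.
  Edge l_c = 65 − 30/2 = 50 → r_n = 135 kN; interior l_c = 110 − 30 = 80 → r_n = 145.8 kN.
  R_n,bearing = 1·135 + 2·145.8 = 426.6 kN → 426.6 / 2 = 213 kN.
Bearing governs: 213 kN.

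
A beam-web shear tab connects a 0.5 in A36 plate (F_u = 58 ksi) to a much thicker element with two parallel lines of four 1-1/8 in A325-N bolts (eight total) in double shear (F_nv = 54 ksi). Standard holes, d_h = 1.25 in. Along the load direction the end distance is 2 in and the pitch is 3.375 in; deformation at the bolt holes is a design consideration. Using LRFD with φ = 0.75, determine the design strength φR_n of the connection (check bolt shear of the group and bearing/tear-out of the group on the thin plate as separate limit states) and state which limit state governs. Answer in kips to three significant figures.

405 kips (bearing governs)

Bolt shear: A_b = π·1.125²/4 = 0.994 in²; R_n = 54 × 0.994 × 8 × 2 = 858.8 kips → 0.75 × 858.8 = 644 kips.
Bearing (1.2 l_c t F_u ≤ 2.4 d t F_u): upper limit = 2.4·1.125·0.5·58 = 78.3 kips.
  Edge l_c = 2 − 1.25/2 = 1.375 → r_n = 47.85 kips; interior l_c = 3.375 − 1.25 = 2.125 → r_n = 73.95 kips.
  R_n,bearing = 2·47.85 + 6·73.95 = 539.4 kips → 0.75 × 539.4 = 405 kips.
Bearing governs: 405 kips.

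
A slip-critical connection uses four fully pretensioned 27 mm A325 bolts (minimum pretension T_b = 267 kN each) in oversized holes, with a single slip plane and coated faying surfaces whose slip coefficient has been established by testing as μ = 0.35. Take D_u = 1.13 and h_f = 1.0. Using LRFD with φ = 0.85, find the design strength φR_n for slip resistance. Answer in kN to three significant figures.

359 kN

R_n = μ · D_u · h_f · T_b · n_s · n_b = 0.35 × 1.13 × 1.0 × 267 × 1 × 4 = 422.4 kN.
Design strength φR_n = 0.85 × 422.4 = 359 kN.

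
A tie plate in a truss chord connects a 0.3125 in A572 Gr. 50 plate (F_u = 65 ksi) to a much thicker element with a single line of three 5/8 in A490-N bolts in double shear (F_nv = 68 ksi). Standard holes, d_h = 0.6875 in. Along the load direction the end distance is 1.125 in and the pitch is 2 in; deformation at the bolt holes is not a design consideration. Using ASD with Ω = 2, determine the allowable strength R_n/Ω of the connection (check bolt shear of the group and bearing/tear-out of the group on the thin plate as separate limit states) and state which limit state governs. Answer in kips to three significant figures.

50 kips (bearing governs)

Bolt shear: A_b = π·0.625²/4 = 0.3068 in²; R_n = 68 × 0.3068 × 3 × 2 = 125.2 kips → 125.2 / 2 = 62.6 kips.
Bearing (1.5 l_c t F_u ≤ 3.0 d t F_u): upper limit = 3.0·0.625·0.3125·65 = 38.09 kips.
  Edge l_c = 1.125 − 0.6875/2 = 0.7812 → r_n = 23.8 kips; interior l_c = 2 − 0.6875 = 1.312 → r_n = 38.09 kips.
  R_n,bearing = 1·23.8 + 2·38.09 = 99.98 kips → 99.98 / 2 = 50 kips.
Bearing governs: 50 kips.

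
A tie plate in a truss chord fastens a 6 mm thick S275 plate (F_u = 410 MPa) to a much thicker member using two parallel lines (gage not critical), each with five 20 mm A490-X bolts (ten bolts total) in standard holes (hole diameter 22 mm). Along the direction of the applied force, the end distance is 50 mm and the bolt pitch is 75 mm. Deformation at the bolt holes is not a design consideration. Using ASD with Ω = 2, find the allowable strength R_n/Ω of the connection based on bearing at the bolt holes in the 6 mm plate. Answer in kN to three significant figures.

Per bolt r_n = 1.5 l_c t F_u ≤ 3.0 d t F_u; upper limit = 3.0 × 20 × 6 × 410 / 1000 = 147.6 kN.
Edge bolt: l_c = 50 − 22/2 = 39 mm → 1.5 × 39 × 6 × 410 / 1000 = 143.9 → r_n = 143.9 kN.
Interior bolts: l_c = 75 − 22 = 53 mm → 1.5 × 53 × 6 × 410 / 1000 = 195.6 → r_n = 147.6 kN.
R_n = 2 × 143.9 + 8 × 147.6 = 1469 kN.
Allowable strength R_n/Ω = 1469 / 2 = 734 kN.

734 kN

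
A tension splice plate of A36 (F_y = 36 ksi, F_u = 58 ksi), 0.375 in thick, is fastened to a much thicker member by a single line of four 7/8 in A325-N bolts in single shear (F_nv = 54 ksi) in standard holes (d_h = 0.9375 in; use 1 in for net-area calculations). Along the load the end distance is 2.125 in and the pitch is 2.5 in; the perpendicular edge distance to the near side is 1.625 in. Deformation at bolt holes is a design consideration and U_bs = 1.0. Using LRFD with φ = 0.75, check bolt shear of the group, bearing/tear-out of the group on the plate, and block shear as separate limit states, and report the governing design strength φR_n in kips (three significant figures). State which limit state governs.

76.8 kips (block shear governs)

Bolt shear: A_b = π·0.875²/4 = 0.6013 in²; R_n = 54 × 0.6013 × 4 × 1 = 129.9 kips → 0.75 × 129.9 = 97.4 kips.
Bearing: edge l_c = 1.656, r_n = 43.23 kips; interior l_c = 1.562, r_n = 40.78 kips; R_n = 43.23 + 3·40.78 = 165.6 kips → 124 kips.
Block shear: A_gv = 3.609, A_nv = 2.297, A_nt = 0.4219 in²; R_n = min(0.6F_uA_nv, 0.6F_yA_gv) + U_bs·F_u·A_nt = 102.4 kips → 76.8 kips.
Block shear governs: 76.8 kips.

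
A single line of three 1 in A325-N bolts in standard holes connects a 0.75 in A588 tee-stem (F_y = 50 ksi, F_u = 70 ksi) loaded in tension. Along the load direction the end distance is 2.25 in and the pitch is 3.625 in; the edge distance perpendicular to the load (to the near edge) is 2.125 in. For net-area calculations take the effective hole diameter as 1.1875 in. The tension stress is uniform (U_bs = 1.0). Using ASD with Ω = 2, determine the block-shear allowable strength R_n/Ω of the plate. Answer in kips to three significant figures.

143 kips

Shear plane L_v = 2.25 + 2·3.625 = 9.5 in; A_gv = 9.5 × 0.75 = 7.125 in².
A_nv = (9.5 − 2.5·1.1875) × 0.75 = 4.898 in².
A_nt = (2.125 − 0.5·1.1875) × 0.75 = 1.148 in².
0.6 F_u A_nv = 205.7 kips; 0.6 F_y A_gv = 213.8 kips → shear rupture governs the shear term.
R_n = 205.7 + 1.0 × 70 × 1.148 = 286.1 kips.
Allowable strength R_n/Ω = 286.1 / 2 = 143 kips.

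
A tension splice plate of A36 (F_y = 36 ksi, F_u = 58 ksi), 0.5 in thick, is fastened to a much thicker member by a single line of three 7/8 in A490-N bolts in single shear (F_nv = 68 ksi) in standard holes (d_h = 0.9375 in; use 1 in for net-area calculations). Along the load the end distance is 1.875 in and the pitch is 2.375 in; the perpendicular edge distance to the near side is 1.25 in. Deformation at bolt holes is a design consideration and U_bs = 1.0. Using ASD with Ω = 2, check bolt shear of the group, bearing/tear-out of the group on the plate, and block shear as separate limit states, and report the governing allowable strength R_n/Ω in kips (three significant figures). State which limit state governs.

Bolt shear: A_b = π·0.875²/4 = 0.6013 in²; R_n = 68 × 0.6013 × 3 × 1 = 122.7 kips → 122.7 / 2 = 61.3 kips.
Bearing: edge l_c = 1.406, r_n = 48.94 kips; interior l_c = 1.438, r_n = 50.02 kips; R_n = 48.94 + 2·50.02 = 149 kips → 74.5 kips.
Block shear: A_gv = 3.312, A_nv = 2.062, A_nt = 0.375 in²; R_n = min(0.6F_uA_nv, 0.6F_yA_gv) + U_bs·F_u·A_nt = 93.3 kips → 46.6 kips.
Block shear governs: 46.6 kips.

46.6 kips (block shear governs)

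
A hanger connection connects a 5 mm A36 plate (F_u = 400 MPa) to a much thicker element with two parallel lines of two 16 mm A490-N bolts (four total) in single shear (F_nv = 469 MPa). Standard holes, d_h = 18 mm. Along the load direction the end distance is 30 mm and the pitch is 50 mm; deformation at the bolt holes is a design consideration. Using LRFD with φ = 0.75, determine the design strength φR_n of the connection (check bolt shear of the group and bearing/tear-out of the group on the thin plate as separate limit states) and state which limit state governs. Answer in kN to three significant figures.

Bolt shear: A_b = π·16²/4 = 201.1 mm²; R_n = 469 × 201.1 × 4 × 1 / 1000 = 377.2 kN → 0.75 × 377.2 = 283 kN.
Bearing (1.2 l_c t F_u ≤ 2.4 d t F_u): upper limit = 2.4·16·5·400 / 1000 = 76.8 kN.
  Edge l_c = 30 − 18/2 = 21 → r_n = 50.4 kN; interior l_c = 50 − 18 = 32 → r_n = 76.8 kN.
  R_n,bearing = 2·50.4 + 2·76.8 = 254.4 kN → 0.75 × 254.4 = 191 kN.
Bearing governs: 191 kN.

191 kN (bearing governs)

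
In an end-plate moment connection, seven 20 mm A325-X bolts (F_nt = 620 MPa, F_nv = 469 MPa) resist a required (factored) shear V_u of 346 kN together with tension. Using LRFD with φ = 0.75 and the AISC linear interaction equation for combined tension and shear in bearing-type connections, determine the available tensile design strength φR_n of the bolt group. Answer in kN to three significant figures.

872 kN

A_b = π·20²/4 = 314.2 mm²; f_rv = 346 × 1000 / (7 × 314.2) = 157.3 MPa.
F'_nt = 1.3 F_nt − (F_nt / φF_nv) f_rv = 1.3·620 − (620/(0.75·469))·157.3 = 528.7 MPa, capped at F_nt → F'_nt = 528.7 MPa.
R_n = F'_nt · A_b · n = 528.7 × 314.2 × 7 / 1000 = 1163 kN.
Design strength φR_n = 0.75 × 1163 = 872 kN.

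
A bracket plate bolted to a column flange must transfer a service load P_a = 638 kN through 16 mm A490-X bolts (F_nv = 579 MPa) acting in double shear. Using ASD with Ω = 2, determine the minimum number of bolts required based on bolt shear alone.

6 bolts

A_b = π·16²/4 = 201.1 mm².
Per-bolt allowable strength R_n/Ω = 579 × 201.1 × 2 / 1000 / 2 = 116.4 kN.
n ≥ 638 / 116.4 = 5.48 → use 6 bolts.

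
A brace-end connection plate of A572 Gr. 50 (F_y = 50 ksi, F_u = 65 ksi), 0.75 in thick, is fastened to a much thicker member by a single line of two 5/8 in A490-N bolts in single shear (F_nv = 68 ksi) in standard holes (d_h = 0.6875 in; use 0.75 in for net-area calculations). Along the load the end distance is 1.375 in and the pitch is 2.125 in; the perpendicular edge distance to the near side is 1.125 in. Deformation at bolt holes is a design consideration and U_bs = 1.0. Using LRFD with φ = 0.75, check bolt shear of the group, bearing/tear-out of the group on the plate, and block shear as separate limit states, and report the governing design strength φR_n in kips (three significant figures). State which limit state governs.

31.3 kips (bolt shear governs)

Bolt shear: A_b = π·0.625²/4 = 0.3068 in²; R_n = 68 × 0.3068 × 2 × 1 = 41.72 kips → 0.75 × 41.72 = 31.3 kips.
Bearing: edge l_c = 1.031, r_n = 60.33 kips; interior l_c = 1.438, r_n = 73.12 kips; R_n = 60.33 + 1·73.12 = 133.5 kips → 100 kips.
Block shear: A_gv = 2.625, A_nv = 1.781, A_nt = 0.5625 in²; R_n = min(0.6F_uA_nv, 0.6F_yA_gv) + U_bs·F_u·A_nt = 106 kips → 79.5 kips.
Bolt shear governs: 31.3 kips.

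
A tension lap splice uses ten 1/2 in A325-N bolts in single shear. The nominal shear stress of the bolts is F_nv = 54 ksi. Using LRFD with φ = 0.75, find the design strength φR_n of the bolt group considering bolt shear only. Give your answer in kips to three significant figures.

79.5 kips

A_b = π × 0.5² / 4 = 0.1963 in².
R_n = F_nv · A_b · n · n_s = 54 × 0.1963 × 10 × 1 = 106 kips.
Design strength φR_n = 0.75 × 106 = 79.5 kips.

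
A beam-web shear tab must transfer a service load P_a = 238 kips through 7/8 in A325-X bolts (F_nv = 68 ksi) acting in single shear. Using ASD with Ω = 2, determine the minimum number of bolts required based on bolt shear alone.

A_b = π·0.875²/4 = 0.6013 in².
Per-bolt allowable strength R_n/Ω = 68 × 0.6013 × 1 / 2 = 20.44 kips.
n ≥ 238 / 20.44 = 11.64 → use 12 bolts.

12 bolts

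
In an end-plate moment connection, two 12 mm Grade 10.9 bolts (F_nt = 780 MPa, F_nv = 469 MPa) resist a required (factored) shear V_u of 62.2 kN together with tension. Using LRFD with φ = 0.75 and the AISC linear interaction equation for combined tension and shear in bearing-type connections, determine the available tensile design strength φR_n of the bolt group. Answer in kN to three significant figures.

A_b = π·12²/4 = 113.1 mm²; f_rv = 62.2 × 1000 / (2 × 113.1) = 275 MPa.
F'_nt = 1.3 F_nt − (F_nt / φF_nv) f_rv = 1.3·780 − (780/(0.75·469))·275 = 404.2 MPa, capped at F_nt → F'_nt = 404.2 MPa.
R_n = F'_nt · A_b · n = 404.2 × 113.1 × 2 / 1000 = 91.43 kN.
Design strength φR_n = 0.75 × 91.43 = 68.6 kN.

68.6 kN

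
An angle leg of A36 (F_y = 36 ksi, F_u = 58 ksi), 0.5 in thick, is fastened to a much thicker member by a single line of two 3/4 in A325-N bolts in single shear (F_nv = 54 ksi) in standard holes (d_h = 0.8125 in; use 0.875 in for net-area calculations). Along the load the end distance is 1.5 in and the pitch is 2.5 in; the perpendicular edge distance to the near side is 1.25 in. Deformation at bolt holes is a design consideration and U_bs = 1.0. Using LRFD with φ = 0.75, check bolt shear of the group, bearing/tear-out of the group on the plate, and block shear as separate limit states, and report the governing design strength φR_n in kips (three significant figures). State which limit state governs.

Bolt shear: A_b = π·0.75²/4 = 0.4418 in²; R_n = 54 × 0.4418 × 2 × 1 = 47.71 kips → 0.75 × 47.71 = 35.8 kips.
Bearing: edge l_c = 1.094, r_n = 38.06 kips; interior l_c = 1.688, r_n = 52.2 kips; R_n = 38.06 + 1·52.2 = 90.26 kips → 67.7 kips.
Block shear: A_gv = 2, A_nv = 1.344, A_nt = 0.4062 in²; R_n = min(0.6F_uA_nv, 0.6F_yA_gv) + U_bs·F_u·A_nt = 66.76 kips → 50.1 kips.
Bolt shear governs: 35.8 kips.

35.8 kips (bolt shear governs)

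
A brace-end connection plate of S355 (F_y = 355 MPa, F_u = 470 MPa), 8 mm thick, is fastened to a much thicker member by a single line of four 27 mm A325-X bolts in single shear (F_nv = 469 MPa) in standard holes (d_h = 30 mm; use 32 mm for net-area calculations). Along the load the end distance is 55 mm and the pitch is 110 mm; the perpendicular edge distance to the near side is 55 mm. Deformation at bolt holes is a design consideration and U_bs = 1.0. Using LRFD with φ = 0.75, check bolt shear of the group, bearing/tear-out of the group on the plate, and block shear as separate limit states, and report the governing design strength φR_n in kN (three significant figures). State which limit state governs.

572 kN (block shear governs)

Bolt shear: A_b = π·27²/4 = 572.6 mm²; R_n = 469 × 572.6 × 4 × 1 / 1000 = 1074 kN → 0.75 × 1074 = 806 kN.
Bearing: edge l_c = 40, r_n = 180.5 kN; interior l_c = 80, r_n = 243.6 kN; R_n = 180.5 + 3·243.6 = 911.4 kN → 684 kN.
Block shear: A_gv = 3080, A_nv = 2184, A_nt = 312 mm²; R_n = min(0.6F_uA_nv, 0.6F_yA_gv) + U_bs·F_u·A_nt = 762.5 kN → 572 kN.
Block shear governs: 572 kN.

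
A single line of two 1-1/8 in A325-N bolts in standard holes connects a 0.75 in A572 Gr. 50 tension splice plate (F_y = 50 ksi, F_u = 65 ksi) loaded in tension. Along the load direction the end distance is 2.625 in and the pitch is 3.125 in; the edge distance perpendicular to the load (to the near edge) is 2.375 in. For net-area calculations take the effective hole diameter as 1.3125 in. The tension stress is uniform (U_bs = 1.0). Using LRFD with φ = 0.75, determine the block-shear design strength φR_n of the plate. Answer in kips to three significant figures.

Shear plane L_v = 2.625 + 1·3.125 = 5.75 in; A_gv = 5.75 × 0.75 = 4.312 in².
A_nv = (5.75 − 1.5·1.3125) × 0.75 = 2.836 in².
A_nt = (2.375 − 0.5·1.3125) × 0.75 = 1.289 in².
0.6 F_u A_nv = 110.6 kips; 0.6 F_y A_gv = 129.4 kips → shear rupture governs the shear term.
R_n = 110.6 + 1.0 × 65 × 1.289 = 194.4 kips.
Design strength φR_n = 0.75 × 194.4 = 146 kips.

146 kips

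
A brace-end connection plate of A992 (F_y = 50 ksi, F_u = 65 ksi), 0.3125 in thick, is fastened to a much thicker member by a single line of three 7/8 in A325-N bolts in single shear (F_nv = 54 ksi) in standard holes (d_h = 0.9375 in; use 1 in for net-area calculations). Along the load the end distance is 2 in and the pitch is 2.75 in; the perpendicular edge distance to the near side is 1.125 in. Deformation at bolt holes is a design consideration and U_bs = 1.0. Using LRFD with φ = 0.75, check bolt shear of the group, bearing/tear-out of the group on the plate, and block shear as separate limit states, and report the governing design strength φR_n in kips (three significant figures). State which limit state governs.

55.2 kips (block shear governs)

Bolt shear: A_b = π·0.875²/4 = 0.6013 in²; R_n = 54 × 0.6013 × 3 × 1 = 97.41 kips → 0.75 × 97.41 = 73.1 kips.
Bearing: edge l_c = 1.531, r_n = 37.32 kips; interior l_c = 1.812, r_n = 42.66 kips; R_n = 37.32 + 2·42.66 = 122.6 kips → 92 kips.
Block shear: A_gv = 2.344, A_nv = 1.562, A_nt = 0.1953 in²; R_n = min(0.6F_uA_nv, 0.6F_yA_gv) + U_bs·F_u·A_nt = 73.63 kips → 55.2 kips.
Block shear governs: 55.2 kips.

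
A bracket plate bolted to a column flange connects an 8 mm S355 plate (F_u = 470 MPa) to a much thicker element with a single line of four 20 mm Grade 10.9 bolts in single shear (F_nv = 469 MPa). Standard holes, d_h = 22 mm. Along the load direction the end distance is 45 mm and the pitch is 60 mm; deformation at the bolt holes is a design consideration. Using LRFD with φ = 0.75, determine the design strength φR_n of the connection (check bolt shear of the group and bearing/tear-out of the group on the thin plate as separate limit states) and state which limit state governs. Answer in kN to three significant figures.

442 kN (bolt shear governs)

Bolt shear: A_b = π·20²/4 = 314.2 mm²; R_n = 469 × 314.2 × 4 × 1 / 1000 = 589.4 kN → 0.75 × 589.4 = 442 kN.
Bearing (1.2 l_c t F_u ≤ 2.4 d t F_u): upper limit = 2.4·20·8·470 / 1000 = 180.5 kN.
  Edge l_c = 45 − 22/2 = 34 → r_n = 153.4 kN; interior l_c = 60 − 22 = 38 → r_n = 171.5 kN.
  R_n,bearing = 1·153.4 + 3·171.5 = 667.8 kN → 0.75 × 667.8 = 501 kN.
Bolt shear governs: 442 kN.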